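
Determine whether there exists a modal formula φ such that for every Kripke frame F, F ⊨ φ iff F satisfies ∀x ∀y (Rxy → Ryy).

Yes — defined by □(□q → q)

The condition is shift-reflexivity. A defining modal formula is □(□q → q).
Suppose □(□q→q) is valid. Take Rxy and set V(q)={w : Ryw}. Then at y, □q holds; since □(□q→q) at x, □q→q at y, so q at y, i.e. Ryy.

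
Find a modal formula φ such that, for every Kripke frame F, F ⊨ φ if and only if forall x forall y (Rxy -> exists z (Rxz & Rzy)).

The condition is density. The C4 schema □□q → □q defines it.
Suppose □□q→□q is valid. Take Rxy and set V(q)={w : xR²w}. Then □□q at x, so □q at x, so q at y, i.e. ∃z(Rxz∧Rzy).

□□q → □q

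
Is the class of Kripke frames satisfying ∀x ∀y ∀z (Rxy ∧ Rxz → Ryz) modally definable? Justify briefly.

Yes — defined by ◇p → □◇p

The condition is the Euclidean property. A defining modal formula is ◇p → □◇p.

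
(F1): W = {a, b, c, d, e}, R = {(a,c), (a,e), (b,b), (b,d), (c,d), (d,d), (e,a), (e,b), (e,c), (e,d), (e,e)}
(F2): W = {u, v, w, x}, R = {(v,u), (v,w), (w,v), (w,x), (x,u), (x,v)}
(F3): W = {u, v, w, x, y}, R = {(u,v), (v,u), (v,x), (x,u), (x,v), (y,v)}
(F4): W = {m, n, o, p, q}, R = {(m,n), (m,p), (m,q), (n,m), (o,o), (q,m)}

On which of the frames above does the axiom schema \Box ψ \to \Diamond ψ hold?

The schema corresponds to seriality: \forall x \exists y Rxy.
(F1): satisfies the condition.
(F2): fails — world u has no successor.
(F3): fails — world w has no successor.
(F4): fails — world p has no successor.

(F1)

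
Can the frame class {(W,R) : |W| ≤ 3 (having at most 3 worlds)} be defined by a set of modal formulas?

If a class were modally definable it would be closed under disjoint unions (Goldblatt–Thomason).
Any modal formula valid on each of 4 disjoint one-world frames is valid on their disjoint union (validity is preserved under disjoint unions). Each one-world frame has |W|=1≤3, but the union has |W|=4.
So no modal formula (or set of formulas) defines exactly the |W|≤3 frames.

Not modally definable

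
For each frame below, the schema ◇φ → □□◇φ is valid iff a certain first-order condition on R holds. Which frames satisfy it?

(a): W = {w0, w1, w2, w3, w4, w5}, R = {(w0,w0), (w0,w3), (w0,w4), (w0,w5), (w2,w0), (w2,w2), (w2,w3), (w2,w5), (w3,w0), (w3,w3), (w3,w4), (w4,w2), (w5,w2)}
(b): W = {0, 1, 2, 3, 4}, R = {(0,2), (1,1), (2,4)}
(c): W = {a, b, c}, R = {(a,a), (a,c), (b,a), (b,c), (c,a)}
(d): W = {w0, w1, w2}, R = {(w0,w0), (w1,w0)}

Frame correspondent (Sahlqvist): ∀x ∀y ∀z ((xRy ∧ xR²z) → ∃w (y = w ∧ zRw)) — i.e. a generalized confluence (Geach) condition.
(a): fails — w0Rw0, w0R²w4 but no w with w0=w and w4Rw.
(b): fails — 0R2, 0R²4 but no w with 2=w and 4Rw.
(c): fails — aRc, aR²c but no w with c=w and cRw.
(d): satisfies the condition.
Valid on: (d).

(d)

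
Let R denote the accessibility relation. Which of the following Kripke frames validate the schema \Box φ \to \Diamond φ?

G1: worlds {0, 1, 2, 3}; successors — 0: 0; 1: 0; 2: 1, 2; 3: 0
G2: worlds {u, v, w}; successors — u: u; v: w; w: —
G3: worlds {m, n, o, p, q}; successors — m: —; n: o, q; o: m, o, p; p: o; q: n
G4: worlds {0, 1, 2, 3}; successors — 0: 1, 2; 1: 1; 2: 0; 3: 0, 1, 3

The schema corresponds to seriality: \forall x \exists y Rxy.
G1: ✓.
G2: fails — world w has no successor.
G3: fails — world m has no successor.
G4: ✓.

G1, G4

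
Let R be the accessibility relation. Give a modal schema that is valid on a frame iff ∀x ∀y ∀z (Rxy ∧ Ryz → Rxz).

A defining formula is □p → □□p (the 4 axiom).
Suppose □p→□□p is valid. Take Rxy, Ryz and set V(p)={w : Rxw}. Then □p at x, so □□p at x, so □p at y, so p at z, i.e. Rxz.

□p → □□p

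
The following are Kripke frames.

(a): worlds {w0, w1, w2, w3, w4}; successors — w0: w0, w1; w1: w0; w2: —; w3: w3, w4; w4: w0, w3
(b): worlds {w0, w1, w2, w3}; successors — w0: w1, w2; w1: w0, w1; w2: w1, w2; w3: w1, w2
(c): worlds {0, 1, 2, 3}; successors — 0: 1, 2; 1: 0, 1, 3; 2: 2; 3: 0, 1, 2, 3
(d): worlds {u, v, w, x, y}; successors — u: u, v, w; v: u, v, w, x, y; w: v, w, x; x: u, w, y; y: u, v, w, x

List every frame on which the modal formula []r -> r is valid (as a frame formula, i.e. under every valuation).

This is the axiom for reflexivity; its first-order frame correspondent is forall x Rxx.
(a): fails — world w1 does not see itself.
(b): fails — world w0 does not see itself.
(c): fails — world 0 does not see itself.
(d): fails — world x does not see itself.

none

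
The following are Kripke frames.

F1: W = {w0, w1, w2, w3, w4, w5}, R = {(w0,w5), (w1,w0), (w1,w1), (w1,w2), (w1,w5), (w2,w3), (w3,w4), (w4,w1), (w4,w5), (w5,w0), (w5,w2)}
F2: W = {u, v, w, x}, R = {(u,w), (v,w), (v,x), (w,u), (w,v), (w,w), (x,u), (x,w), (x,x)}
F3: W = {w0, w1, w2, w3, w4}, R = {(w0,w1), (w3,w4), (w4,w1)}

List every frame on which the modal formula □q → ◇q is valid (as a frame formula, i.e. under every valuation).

The schema corresponds to seriality: ∀x ∃y Rxy.
F1: ✓.
F2: ✓.
F3: fails — world w1 has no successor.

F1, F2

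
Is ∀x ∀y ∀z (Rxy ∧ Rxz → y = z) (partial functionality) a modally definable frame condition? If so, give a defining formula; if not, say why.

Yes, by ◇q → □q

This is a Sahlqvist condition; the CD axiom ◇q → □q defines it.
Suppose ◇q→□q is valid. Take Rxy, Rxz and set V(q)={y}. Then ◇q at x, so □q at x, so q at z, i.e. z=y.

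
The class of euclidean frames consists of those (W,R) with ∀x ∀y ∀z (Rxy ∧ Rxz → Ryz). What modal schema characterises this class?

The condition is the Euclidean property. The 5 schema ◇s → □◇s defines it.

◇s → □◇s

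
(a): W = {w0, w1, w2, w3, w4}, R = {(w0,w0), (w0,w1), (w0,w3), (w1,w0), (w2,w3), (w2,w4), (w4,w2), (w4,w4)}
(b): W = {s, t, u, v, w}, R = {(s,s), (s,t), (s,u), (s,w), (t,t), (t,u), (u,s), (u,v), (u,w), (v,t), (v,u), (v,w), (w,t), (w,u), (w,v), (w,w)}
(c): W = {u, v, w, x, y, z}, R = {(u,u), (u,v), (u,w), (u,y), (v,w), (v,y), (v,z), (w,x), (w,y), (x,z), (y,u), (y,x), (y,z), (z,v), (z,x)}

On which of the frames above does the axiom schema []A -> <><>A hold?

Frame correspondent (Sahlqvist): forall x exists w (xRw & x R^2 w) — i.e. a generalized confluence (Geach) condition.
(a): fails — at w3 but no w with w3Rw and w3R²w.
(b): condition met.
(c): fails — at x but no t with xRt and xR²t.
Valid on: (b).

(b)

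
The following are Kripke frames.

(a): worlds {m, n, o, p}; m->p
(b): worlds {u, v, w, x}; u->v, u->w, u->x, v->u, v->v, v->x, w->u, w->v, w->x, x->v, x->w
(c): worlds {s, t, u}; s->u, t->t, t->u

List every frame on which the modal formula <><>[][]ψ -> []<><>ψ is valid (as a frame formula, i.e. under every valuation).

Frame correspondent (Sahlqvist): forall x forall y forall z ((x R^2 y & xRz) -> exists w (y R^2 w & z R^2 w)) — i.e. a generalized confluence (Geach) condition.
(a): condition met.
(b): condition met.
(c): fails — tR²t, tRu but no w with tR²w and uR²w.
Valid on: (a), (b).

(a), (b)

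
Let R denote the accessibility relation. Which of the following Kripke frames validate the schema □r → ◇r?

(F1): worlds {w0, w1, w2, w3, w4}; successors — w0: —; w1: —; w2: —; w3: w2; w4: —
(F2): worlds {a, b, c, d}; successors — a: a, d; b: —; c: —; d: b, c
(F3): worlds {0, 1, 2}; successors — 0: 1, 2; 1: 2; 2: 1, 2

(F3)

Frame correspondent (Sahlqvist): ∀x ∃y Rxy — i.e. seriality.
(F1): fails — world w0 has no successor.
(F2): fails — world b has no successor.
(F3): ✓.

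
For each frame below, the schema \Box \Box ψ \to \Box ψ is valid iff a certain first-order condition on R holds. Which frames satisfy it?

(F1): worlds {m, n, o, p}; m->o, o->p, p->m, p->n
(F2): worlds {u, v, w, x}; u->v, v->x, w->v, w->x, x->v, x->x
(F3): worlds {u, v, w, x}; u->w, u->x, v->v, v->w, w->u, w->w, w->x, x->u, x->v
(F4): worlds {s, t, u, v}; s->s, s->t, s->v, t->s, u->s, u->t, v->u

Frame correspondent (Sahlqvist): \forall x \forall y (Rxy \to \exists z (Rxz \wedge Rzy)) — i.e. density.
(F1): fails — Rop but no z with Roz and Rzp.
(F2): fails — Ruv but no z with Ruz and Rzv.
(F3): fails — Rxu but no z with Rxz and Rzu.
(F4): fails — Rvu but no z with Rvz and Rzu.
Valid on no frame.

none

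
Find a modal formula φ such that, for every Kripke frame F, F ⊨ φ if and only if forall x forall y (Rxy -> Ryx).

A defining formula is q → □◇q (the B axiom).

q → □◇q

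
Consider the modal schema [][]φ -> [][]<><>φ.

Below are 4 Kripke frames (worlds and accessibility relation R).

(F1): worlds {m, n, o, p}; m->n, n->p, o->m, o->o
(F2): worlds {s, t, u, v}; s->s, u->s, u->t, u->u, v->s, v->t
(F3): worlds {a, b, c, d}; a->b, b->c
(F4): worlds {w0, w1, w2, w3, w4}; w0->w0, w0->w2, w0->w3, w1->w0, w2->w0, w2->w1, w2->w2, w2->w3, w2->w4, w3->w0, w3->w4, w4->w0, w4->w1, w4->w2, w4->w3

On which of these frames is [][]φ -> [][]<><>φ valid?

(F4)

Frame correspondent (Sahlqvist): forall x forall z (x R^2 z -> exists w (x R^2 w & z R^2 w)) — i.e. a generalized confluence (Geach) condition.
(F1): fails — mR²p but no w with mR²w and pR²w.
(F2): fails — uR²t but no w with uR²w and tR²w.
(F3): fails — aR²c but no w with aR²w and cR²w.
(F4): satisfies the condition.
Valid on: (F4).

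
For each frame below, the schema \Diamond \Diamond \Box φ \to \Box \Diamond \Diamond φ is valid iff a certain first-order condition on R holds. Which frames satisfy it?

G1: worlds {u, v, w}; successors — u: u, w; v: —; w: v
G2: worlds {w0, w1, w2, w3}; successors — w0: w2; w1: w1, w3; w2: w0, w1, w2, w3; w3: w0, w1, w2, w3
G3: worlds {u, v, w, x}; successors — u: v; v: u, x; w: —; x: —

G2

The schema corresponds to a generalized confluence (Geach) condition: \forall x \forall y \forall z ((x R^2 y \wedge xRz) \to \exists w (yRw \wedge z R^2 w)).
G1: fails — uR²u, uRw but no t with uRt and wR²t.
G2: condition met.
G3: fails — uR²x, uRv but no t with xRt and vR²t.
Valid on: G2.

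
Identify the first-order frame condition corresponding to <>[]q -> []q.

Replacing q by ¬q and contraposing gives the equivalent schema ◇q → □◇q.
Suppose ◇q→□◇q is valid. Take Rxy, Rxz and set V(q)={y}. Then ◇q at x, so □◇q at x, so ◇q at z, so some w with Rzw has q; w=y, i.e. Rzy. By symmetry of the argument, Ryz.
Conversely, any frame satisfying forall x forall y forall z (Rxy & Rxz -> Ryz) validates the schema.
So the correspondent is the Euclidean property.

the Euclidean property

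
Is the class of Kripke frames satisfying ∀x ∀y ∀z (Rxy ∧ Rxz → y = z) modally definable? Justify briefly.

Yes — defined by ◇r → □r

This is a Sahlqvist condition; the CD axiom ◇r → □r defines it.
Suppose ◇r→□r is valid. Take Rxy, Rxz and set V(r)={y}. Then ◇r at x, so □r at x, so r at z, i.e. z=y.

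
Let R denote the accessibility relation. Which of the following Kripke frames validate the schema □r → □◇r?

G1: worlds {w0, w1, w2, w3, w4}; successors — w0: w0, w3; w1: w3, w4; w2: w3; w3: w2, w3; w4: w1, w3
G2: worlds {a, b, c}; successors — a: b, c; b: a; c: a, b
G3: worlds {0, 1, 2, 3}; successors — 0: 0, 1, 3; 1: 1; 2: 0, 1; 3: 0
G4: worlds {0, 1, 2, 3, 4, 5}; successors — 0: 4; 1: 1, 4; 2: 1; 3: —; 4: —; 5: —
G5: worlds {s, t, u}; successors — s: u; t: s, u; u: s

G1, G3

Frame correspondent (Sahlqvist): ∀x ∀z (xRz → ∃w (xRw ∧ zRw)) — i.e. a generalized confluence (Geach) condition.
G1: ✓.
G2: fails — aRb but no w with aRw and bRw.
G3: ✓.
G4: fails — 0R4 but no w with 0Rw and 4Rw.
G5: fails — sRu but no w with sRw and uRw.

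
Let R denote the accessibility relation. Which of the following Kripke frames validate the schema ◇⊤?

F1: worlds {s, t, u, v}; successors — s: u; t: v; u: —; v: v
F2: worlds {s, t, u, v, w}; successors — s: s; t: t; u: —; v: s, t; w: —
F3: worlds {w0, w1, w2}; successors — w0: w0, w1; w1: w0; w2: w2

F3

Frame correspondent (Sahlqvist): ∀x ∃y Rxy — i.e. seriality.
F1: fails — world u has no successor.
F2: fails — world u has no successor.
F3: ✓.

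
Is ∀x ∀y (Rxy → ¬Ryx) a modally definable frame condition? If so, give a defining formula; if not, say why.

Any modally definable frame class is closed under surjective bounded morphisms.
The 4-cycle (worlds s,t,u,v with s→t→u→v→s) is asymmetric. Mapping every world to a single reflexive point • is a surjective bounded morphism, and the reflexive point is not asymmetric (R•• but asymmetry requires ¬R••).
So the class is not modally definable.

Not modally definable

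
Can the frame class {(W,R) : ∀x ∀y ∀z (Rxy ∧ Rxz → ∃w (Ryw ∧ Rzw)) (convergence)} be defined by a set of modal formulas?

The condition is convergence. A defining modal formula is ◇□p → □◇p.
Suppose ◇□p→□◇p is valid. Take Rxy, Rxz and set V(p)={w : Ryw}. Then □p at y so ◇□p at x, so □◇p at x, so ◇p at z, giving w with Rzw and Ryw.

Definable; ◇□p → □◇p defines it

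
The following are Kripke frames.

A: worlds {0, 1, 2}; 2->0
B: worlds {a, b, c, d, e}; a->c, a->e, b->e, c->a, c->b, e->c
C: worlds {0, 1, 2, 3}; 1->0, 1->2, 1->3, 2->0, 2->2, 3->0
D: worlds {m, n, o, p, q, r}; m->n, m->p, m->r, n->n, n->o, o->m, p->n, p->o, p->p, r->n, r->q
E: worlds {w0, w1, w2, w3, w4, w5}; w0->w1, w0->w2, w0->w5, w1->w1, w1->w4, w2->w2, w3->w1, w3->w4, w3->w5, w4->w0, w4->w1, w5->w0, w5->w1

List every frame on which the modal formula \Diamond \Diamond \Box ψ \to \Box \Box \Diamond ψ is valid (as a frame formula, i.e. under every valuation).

A

Frame correspondent (Sahlqvist): \forall x \forall y \forall z ((x R^2 y \wedge x R^2 z) \to \exists w (yRw \wedge zRw)) — i.e. a generalized confluence (Geach) condition.
A: satisfies the condition.
B: fails — aR²a, aR²c but no w with aRw and cRw.
C: fails — 1R²0, 1R²0 but no w with 0Rw and 0Rw.
D: fails — mR²n, mR²o but no w with nRw and oRw.
E: fails — w0R²w1, w0R²w2 but no w with w1Rw and w2Rw.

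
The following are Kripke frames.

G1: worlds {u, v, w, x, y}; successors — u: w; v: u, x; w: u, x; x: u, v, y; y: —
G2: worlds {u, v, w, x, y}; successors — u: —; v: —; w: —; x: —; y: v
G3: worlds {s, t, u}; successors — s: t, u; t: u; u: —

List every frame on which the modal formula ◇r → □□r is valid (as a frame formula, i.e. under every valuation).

G2

The schema corresponds to a generalized confluence (Geach) condition: ∀x ∀y ∀z ((xRy ∧ xR²z) → ∃w (y = w ∧ z = w)).
G1: fails — uRw, uR²u but w ≠ u.
G2: condition met.
G3: fails — sRt, sR²u but t ≠ u.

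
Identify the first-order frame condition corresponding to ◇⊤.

◇⊤ holds at w iff w has a successor, so frame-validity of ◇⊤ is exactly seriality. Equivalently via □r → ◇r:
Suppose □r→◇r is valid. At any x set V(r)=W. Then □r at x, so ◇r at x, so x has a successor.
Conversely, any frame satisfying ∀x ∃y Rxy validates the schema.
So the correspondent is seriality.

Seriality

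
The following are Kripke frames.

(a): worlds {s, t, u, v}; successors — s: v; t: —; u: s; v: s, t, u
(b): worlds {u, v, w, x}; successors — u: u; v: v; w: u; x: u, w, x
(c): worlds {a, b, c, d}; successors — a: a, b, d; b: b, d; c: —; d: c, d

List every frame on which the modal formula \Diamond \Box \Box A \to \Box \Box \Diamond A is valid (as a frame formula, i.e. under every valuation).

The schema corresponds to a generalized confluence (Geach) condition: \forall x \forall y \forall z ((xRy \wedge x R^2 z) \to \exists w (y R^2 w \wedge zRw)).
(a): fails — sRv, sR²t but no w with vR²w and tRw.
(b): condition met.
(c): fails — aRa, aR²c but no w with aR²w and cRw.
Valid on: (b).

(b)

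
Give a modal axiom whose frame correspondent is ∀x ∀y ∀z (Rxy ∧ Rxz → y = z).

◇r → □r

A defining formula is ◇r → □r (the CD axiom).
Suppose ◇r→□r is valid. Take Rxy, Rxz and set V(r)={y}. Then ◇r at x, so □r at x, so r at z, i.e. z=y.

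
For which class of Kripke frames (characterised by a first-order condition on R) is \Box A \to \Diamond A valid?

Suppose □A→◇A is valid. At any x set V(A)=W. Then □A at x, so ◇A at x, so x has a successor.

Seriality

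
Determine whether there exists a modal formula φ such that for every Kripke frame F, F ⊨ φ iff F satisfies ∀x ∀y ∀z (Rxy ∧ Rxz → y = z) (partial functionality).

The condition is partial functionality. A defining modal formula is ◇r → □r.

Yes — defined by ◇r → □r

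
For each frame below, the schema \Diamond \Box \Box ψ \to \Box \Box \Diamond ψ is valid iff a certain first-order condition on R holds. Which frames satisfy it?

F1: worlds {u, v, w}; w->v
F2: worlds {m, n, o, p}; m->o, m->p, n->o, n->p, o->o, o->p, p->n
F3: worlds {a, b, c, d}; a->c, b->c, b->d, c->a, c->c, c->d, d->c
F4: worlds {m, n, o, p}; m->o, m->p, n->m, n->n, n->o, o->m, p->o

F1, F3

Frame correspondent (Sahlqvist): \forall x \forall y \forall z ((xRy \wedge x R^2 z) \to \exists w (y R^2 w \wedge zRw)) — i.e. a generalized confluence (Geach) condition.
F1: condition met.
F2: fails — mRp, mR²p but no w with pR²w and pRw.
F3: condition met.
F4: fails — mRo, mR²o but no w with oR²w and oRw.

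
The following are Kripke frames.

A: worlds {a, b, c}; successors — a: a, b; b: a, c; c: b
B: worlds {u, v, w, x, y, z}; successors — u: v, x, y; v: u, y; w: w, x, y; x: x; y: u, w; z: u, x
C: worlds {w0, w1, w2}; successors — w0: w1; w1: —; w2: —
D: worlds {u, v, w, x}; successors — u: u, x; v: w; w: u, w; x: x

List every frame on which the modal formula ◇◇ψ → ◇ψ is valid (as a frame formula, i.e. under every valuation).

The schema corresponds to a generalized confluence (Geach) condition: ∀x ∀y (xR²y → ∃w (y = w ∧ xRw)).
A: fails — aR²c but no w with c=w and aRw.
B: fails — uR²u but no t with u=t and uRt.
C: holds.
D: fails — vR²u but no t with u=t and vRt.

C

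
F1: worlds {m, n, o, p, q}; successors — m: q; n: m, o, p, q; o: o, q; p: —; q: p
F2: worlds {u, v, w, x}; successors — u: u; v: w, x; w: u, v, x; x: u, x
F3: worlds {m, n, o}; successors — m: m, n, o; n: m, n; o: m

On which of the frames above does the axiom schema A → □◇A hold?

F3

The schema corresponds to symmetry: ∀x ∀y (Rxy → Ryx).
F1: fails — Rno but not Ron.
F2: fails — Rwu but not Ruw.
F3: ✓.
Valid on: F3.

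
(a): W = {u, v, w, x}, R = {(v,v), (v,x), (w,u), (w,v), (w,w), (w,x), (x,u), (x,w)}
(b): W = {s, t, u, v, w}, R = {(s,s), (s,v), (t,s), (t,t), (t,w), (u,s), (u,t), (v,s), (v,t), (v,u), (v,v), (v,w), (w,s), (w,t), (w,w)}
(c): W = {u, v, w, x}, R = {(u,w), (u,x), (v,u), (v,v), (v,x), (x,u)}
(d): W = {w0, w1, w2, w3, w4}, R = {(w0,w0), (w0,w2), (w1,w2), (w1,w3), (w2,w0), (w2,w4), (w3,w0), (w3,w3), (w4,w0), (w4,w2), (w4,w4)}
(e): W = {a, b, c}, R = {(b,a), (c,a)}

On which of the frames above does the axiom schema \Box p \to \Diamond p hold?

This is the axiom for seriality; its first-order frame correspondent is \forall x \exists y Rxy.
(a): fails — world u has no successor.
(b): condition met.
(c): fails — world w has no successor.
(d): condition met.
(e): fails — world a has no successor.
Valid on: (b), (d).

(b), (d)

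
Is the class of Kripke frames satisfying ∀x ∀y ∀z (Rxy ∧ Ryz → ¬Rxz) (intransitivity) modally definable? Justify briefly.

No — not modally definable

If a class were modally definable it would be closed under surjective bounded morphisms (Goldblatt–Thomason).
The 3-cycle (worlds a,b,c with a→b→c→a) is intransitive. Mapping every world to a single reflexive point • is a surjective bounded morphism; the reflexive point is not intransitive (R••∧R•• but R••).
So the class is not modally definable.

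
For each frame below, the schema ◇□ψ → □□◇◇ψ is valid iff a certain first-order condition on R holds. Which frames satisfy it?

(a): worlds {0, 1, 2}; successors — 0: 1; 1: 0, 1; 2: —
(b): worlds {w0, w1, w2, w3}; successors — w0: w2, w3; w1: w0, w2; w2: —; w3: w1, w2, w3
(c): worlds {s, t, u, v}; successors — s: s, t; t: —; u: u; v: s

Frame correspondent (Sahlqvist): ∀x ∀y ∀z ((xRy ∧ xR²z) → ∃w (yRw ∧ zR²w)) — i.e. a generalized confluence (Geach) condition.
(a): holds.
(b): fails — w0Rw2, w0R²w1 but no w with w2Rw and w1R²w.
(c): fails — sRs, sR²t but no w with sRw and tR²w.

(a)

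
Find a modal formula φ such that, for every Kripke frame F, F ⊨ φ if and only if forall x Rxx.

□s → s

The condition is reflexivity. The T schema □s → s defines it.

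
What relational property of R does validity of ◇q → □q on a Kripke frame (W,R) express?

Suppose ◇q→□q is valid. Take Rxy, Rxz and set V(q)={y}. Then ◇q at x, so □q at x, so q at z, i.e. z=y.

partial functionality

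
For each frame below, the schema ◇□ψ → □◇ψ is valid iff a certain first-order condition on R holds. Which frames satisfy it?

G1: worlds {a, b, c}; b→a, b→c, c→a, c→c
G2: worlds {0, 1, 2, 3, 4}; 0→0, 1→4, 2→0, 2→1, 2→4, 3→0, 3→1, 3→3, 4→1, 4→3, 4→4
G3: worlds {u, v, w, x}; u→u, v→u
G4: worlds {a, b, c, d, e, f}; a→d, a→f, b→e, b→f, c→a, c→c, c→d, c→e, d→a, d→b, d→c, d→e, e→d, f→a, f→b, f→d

Frame correspondent (Sahlqvist): ∀x ∀y ∀z (Rxy ∧ Rxz → ∃w (Ryw ∧ Rzw)) — i.e. convergence.
G1: fails — Rba and Rba but a and a have no common successor.
G2: fails — R20 and R21 but 0 and 1 have no common successor.
G3: ✓.
G4: fails — Rcd and Rce but d and e have no common successor.
Valid on: G3.

G3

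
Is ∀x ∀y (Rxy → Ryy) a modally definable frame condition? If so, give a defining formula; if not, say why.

Yes: it is shift-reflexivity, defined by the T□ schema □(□p → p).

Yes — defined by □(□p → p)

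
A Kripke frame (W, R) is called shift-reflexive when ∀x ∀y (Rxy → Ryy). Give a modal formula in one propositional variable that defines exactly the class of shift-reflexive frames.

□(□p → p)

The condition is shift-reflexivity. The T□ schema □(□p → p) defines it.
Suppose □(□p→p) is valid. Take Rxy and set V(p)={w : Ryw}. Then at y, □p holds; since □(□p→p) at x, □p→p at y, so p at y, i.e. Ryy.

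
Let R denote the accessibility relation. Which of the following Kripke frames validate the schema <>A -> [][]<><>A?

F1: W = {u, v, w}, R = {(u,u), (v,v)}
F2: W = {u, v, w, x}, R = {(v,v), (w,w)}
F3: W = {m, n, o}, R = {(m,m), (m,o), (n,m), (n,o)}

F1, F2

Frame correspondent (Sahlqvist): forall x forall y forall z ((xRy & x R^2 z) -> exists w (y = w & z R^2 w)) — i.e. a generalized confluence (Geach) condition.
F1: holds.
F2: holds.
F3: fails — mRm, mR²o but no w with m=w and oR²w.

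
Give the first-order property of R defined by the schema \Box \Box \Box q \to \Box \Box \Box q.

\forall x \forall z (x R^3 z \to \exists w (x R^3 w \wedge z = w))

This is a Sahlqvist (Geach-type) schema ◇^0□^3q → □^3◇^0q.
Minimal-valuation argument: fix x; take any y with xR^0y and any z with xR^3z. Set V(q) to the set of worlds R-reachable from y in exactly 3 steps. Then □^3q holds at y, so the antecedent holds at x; validity forces ◇^0q at z, giving a w with zR^0w and yR^3w.
First-order correspondent: \forall x \forall z (x R^3 z \to \exists w (x R^3 w \wedge z = w)).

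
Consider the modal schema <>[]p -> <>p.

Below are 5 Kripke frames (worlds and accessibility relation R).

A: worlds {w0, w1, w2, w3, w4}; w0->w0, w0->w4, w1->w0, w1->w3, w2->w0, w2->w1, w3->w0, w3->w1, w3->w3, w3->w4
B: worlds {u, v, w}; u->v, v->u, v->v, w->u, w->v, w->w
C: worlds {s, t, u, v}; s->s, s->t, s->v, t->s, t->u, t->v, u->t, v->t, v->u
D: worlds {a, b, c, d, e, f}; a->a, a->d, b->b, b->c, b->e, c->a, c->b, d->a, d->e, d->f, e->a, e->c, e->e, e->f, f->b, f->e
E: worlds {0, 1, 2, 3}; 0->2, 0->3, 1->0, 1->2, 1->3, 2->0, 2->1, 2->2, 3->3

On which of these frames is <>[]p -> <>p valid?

This is the axiom for a generalized confluence (Geach) condition; its first-order frame correspondent is forall x forall y (xRy -> exists w (yRw & xRw)).
A: fails — w0Rw4 but no w with w4Rw and w0Rw.
B: holds.
C: fails — tRu but no w with uRw and tRw.
D: holds.
E: holds.
Valid on: B, D, E.

B, D, E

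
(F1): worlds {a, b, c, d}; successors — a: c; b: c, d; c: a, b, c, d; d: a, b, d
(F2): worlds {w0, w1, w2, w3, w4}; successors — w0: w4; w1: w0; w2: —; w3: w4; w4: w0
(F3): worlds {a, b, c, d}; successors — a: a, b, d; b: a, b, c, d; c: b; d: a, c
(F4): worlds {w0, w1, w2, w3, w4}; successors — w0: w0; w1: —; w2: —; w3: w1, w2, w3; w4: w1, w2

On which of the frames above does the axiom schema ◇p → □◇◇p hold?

(F1), (F2)

The schema corresponds to a generalized confluence (Geach) condition: ∀x ∀y ∀z ((xRy ∧ xRz) → ∃w (y = w ∧ zR²w)).
(F1): condition met.
(F2): condition met.
(F3): fails — bRc, bRd but no w with c=w and dR²w.
(F4): fails — w3Rw1, w3Rw1 but no w with w1=w and w1R²w.
Valid on: (F1), (F2).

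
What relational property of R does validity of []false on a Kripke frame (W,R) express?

□⊥ is valid iff no world has any successor (otherwise □⊥ fails at any world with one).
The converse is a direct semantic check.
So the correspondent is emptiness of R.

emptiness of R: forall x forall y ~Rxy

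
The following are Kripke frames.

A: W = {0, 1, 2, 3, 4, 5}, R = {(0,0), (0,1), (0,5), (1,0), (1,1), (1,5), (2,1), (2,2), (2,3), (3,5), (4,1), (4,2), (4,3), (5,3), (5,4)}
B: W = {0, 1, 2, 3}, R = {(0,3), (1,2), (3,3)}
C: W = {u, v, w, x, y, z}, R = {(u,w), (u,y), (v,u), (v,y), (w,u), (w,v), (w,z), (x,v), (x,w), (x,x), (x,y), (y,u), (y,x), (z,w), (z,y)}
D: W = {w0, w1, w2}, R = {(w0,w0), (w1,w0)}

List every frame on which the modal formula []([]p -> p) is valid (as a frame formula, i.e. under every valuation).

D

This is the axiom for shift-reflexivity; its first-order frame correspondent is forall x forall y (Rxy -> Ryy).
A: fails — R53 but not R33.
B: fails — R12 but not R22.
C: fails — Rxw but not Rww.
D: condition met.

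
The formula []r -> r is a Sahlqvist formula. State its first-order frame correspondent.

Suppose □r→r is valid. At any x set V(r)={w : Rxw}. Then □r holds at x, so r holds at x, i.e. Rxx.
The converse is a direct semantic check.
So the correspondent is reflexivity.

reflexivity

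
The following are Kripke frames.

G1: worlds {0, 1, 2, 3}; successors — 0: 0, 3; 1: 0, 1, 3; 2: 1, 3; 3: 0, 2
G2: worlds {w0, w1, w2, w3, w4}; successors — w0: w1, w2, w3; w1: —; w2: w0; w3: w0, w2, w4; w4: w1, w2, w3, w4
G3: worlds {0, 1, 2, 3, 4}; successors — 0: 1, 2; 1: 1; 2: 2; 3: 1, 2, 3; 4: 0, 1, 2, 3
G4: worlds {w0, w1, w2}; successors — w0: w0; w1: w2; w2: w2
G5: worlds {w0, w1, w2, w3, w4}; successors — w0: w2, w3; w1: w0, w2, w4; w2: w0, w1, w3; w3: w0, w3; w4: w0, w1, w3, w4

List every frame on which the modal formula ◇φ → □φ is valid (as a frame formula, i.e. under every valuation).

Frame correspondent (Sahlqvist): ∀x ∀y ∀z (Rxy ∧ Rxz → y = z) — i.e. partial functionality.
G1: fails — 0 sees both 0 and 3.
G2: fails — w0 sees both w1 and w2.
G3: fails — 0 sees both 1 and 2.
G4: holds.
G5: fails — w0 sees both w2 and w3.
Valid on: G4.

G4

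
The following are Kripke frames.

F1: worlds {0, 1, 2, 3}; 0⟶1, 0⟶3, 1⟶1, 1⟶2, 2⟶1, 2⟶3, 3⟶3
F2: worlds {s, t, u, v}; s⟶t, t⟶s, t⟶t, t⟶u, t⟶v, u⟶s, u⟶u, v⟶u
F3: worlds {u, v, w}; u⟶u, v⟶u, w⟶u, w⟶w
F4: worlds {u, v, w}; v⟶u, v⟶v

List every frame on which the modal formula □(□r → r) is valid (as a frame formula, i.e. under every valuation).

F3

The schema corresponds to shift-reflexivity: ∀x ∀y (Rxy → Ryy).
F1: fails — R12 but not R22.
F2: fails — Rtv but not Rvv.
F3: holds.
F4: fails — Rvu but not Ruu.
Valid on: F3.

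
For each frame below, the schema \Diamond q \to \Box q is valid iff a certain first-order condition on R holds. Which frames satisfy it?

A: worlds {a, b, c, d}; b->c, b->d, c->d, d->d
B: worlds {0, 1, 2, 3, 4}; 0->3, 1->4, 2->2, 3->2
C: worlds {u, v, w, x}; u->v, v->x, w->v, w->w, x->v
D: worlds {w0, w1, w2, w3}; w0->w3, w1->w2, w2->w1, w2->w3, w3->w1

The schema corresponds to partial functionality: \forall x \forall y \forall z (Rxy \wedge Rxz \to y = z).
A: fails — b sees both c and d.
B: holds.
C: fails — w sees both v and w.
D: fails — w2 sees both w1 and w3.
Valid on: B.

B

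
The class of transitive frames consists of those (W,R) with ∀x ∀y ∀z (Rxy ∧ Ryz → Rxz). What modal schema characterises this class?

A defining formula is □r → □□r (the 4 axiom).
Suppose □r→□□r is valid. Take Rxy, Ryz and set V(r)={w : Rxw}. Then □r at x, so □□r at x, so □r at y, so r at z, i.e. Rxz.

□r → □□r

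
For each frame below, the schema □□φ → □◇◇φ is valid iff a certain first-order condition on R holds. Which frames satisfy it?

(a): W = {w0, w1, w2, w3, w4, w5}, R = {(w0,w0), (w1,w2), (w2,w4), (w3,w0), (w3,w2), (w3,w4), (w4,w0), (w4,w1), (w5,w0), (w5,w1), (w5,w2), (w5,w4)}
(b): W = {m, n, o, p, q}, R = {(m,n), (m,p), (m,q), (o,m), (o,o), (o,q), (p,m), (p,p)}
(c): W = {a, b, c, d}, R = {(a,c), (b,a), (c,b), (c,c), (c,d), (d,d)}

This is the axiom for a generalized confluence (Geach) condition; its first-order frame correspondent is ∀x ∀z (xRz → ∃w (xR²w ∧ zR²w)).
(a): fails — w1Rw2 but no w with w1R²w and w2R²w.
(b): fails — mRn but no w with mR²w and nR²w.
(c): satisfies the condition.
Valid on: (c).

(c)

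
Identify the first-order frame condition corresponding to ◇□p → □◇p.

Convergence

This is the .2 axiom.
Its frame correspondent is convergence — ∀x ∀y ∀z (Rxy ∧ Rxz → ∃w (Ryw ∧ Rzw)).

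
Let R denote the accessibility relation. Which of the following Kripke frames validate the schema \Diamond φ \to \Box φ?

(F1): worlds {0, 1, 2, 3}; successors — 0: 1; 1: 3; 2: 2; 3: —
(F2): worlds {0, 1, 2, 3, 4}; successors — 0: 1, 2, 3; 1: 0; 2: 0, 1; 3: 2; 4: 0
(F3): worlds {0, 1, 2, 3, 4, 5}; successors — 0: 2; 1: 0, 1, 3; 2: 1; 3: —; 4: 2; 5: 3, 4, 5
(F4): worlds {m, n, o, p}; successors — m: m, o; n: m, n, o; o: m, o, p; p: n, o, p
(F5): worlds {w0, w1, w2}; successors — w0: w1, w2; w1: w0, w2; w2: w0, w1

The schema corresponds to partial functionality: \forall x \forall y \forall z (Rxy \wedge Rxz \to y = z).
(F1): holds.
(F2): fails — 0 sees both 1 and 2.
(F3): fails — 1 sees both 0 and 1.
(F4): fails — m sees both m and o.
(F5): fails — w0 sees both w1 and w2.

(F1)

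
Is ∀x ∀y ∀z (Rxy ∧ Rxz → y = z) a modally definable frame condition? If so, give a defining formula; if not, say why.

Yes — defined by ◇r → □r

This is a Sahlqvist condition; the CD axiom ◇r → □r defines it.
Suppose ◇r→□r is valid. Take Rxy, Rxz and set V(r)={y}. Then ◇r at x, so □r at x, so r at z, i.e. z=y.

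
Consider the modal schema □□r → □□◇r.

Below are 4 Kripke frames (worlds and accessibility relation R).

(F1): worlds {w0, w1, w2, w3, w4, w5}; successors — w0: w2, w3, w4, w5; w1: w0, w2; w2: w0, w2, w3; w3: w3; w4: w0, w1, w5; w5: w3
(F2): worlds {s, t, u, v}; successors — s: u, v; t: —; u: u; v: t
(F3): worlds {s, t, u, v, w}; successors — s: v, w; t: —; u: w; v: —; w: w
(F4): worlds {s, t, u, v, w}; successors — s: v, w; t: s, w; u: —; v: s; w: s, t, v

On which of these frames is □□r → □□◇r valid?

(F1), (F3)

This is the axiom for a generalized confluence (Geach) condition; its first-order frame correspondent is ∀x ∀z (xR²z → ∃w (xR²w ∧ zRw)).
(F1): satisfies the condition.
(F2): fails — sR²t but no w with sR²w and tRw.
(F3): satisfies the condition.
(F4): fails — vR²v but no w* with vR²w* and vRw*.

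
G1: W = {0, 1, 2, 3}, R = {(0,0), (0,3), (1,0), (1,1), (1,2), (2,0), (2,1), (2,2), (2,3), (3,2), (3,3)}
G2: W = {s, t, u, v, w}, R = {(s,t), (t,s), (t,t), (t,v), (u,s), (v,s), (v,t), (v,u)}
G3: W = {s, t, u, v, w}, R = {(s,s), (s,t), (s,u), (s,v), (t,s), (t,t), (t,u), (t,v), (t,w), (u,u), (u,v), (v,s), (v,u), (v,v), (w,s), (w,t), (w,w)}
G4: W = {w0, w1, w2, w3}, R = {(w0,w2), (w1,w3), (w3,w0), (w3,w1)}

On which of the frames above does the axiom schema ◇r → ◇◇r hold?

G1, G3

This is the axiom for a generalized confluence (Geach) condition; its first-order frame correspondent is ∀x ∀y (xRy → ∃w (y = w ∧ xR²w)).
G1: holds.
G2: fails — uRs but no w* with s=w* and uR²w*.
G3: holds.
G4: fails — w0Rw2 but no w with w2=w and w0R²w.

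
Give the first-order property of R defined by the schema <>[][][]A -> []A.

forall x forall y forall z ((xRy & xRz) -> exists w (y R^3 w & z = w))

This is a Sahlqvist (Geach-type) schema ◇^1□^3A → □^1◇^0A.
Minimal-valuation argument: fix x; take any y with xR^1y and any z with xR^1z. Set V(A) to the set of worlds R-reachable from y in exactly 3 steps. Then □^3A holds at y, so the antecedent holds at x; validity forces ◇^0A at z, giving a w with zR^0w and yR^3w.
First-order correspondent: forall x forall y forall z ((xRy & xRz) -> exists w (y R^3 w & z = w)).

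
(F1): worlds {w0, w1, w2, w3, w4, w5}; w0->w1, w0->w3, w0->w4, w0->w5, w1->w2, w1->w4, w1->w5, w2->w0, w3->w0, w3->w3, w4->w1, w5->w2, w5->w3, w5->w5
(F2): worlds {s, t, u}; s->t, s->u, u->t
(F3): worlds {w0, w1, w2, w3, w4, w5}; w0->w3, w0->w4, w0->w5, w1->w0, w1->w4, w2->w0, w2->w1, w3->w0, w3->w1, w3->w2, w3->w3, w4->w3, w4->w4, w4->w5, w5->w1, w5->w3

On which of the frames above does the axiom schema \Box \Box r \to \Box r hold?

This is the axiom for density; its first-order frame correspondent is \forall x \forall y (Rxy \to \exists z (Rxz \wedge Rzy)).
(F1): fails — Rw4w1 but no z with Rw4z and Rzw1.
(F2): fails — Rsu but no z with Rsz and Rzu.
(F3): fails — Rw1w0 but no z with Rw1z and Rzw0.
Valid on no frame.

none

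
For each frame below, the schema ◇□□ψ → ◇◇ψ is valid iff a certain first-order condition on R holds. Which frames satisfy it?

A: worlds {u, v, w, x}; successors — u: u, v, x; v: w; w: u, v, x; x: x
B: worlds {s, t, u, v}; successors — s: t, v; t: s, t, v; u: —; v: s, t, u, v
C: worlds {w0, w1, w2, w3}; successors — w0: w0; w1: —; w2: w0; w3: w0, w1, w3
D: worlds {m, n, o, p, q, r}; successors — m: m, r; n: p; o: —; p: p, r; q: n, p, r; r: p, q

This is the axiom for a generalized confluence (Geach) condition; its first-order frame correspondent is ∀x ∀y (xRy → ∃w (yR²w ∧ xR²w)).
A: condition met.
B: fails — vRu but no w with uR²w and vR²w.
C: fails — w3Rw1 but no w with w1R²w and w3R²w.
D: condition met.
Valid on: A, D.

A, D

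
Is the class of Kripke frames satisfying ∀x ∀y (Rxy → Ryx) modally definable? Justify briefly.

Yes: it is symmetry, defined by the B schema q → □◇q.
Suppose q→□◇q is valid. Take Rxy and set V(q)={x}. Then q at x, so □◇q at x, so ◇q at y, so some z with Ryz has q; z=x, i.e. Ryx.

Yes — defined by q → □◇q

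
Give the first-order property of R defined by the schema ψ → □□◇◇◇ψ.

This is a Sahlqvist (Geach-type) schema ◇^0□^0ψ → □^2◇^3ψ.
Minimal-valuation argument: fix x; take any y with xR^0y and any z with xR^2z. Set V(ψ) to the set of worlds R-reachable from y in exactly 0 steps. Then □^0ψ holds at y, so the antecedent holds at x; validity forces ◇^3ψ at z, giving a w with zR^3w and yR^0w.
First-order correspondent: ∀x ∀z (xR²z → ∃w (x = w ∧ zR³w)).

∀x ∀z (xR²z → ∃w (x = w ∧ zR³w))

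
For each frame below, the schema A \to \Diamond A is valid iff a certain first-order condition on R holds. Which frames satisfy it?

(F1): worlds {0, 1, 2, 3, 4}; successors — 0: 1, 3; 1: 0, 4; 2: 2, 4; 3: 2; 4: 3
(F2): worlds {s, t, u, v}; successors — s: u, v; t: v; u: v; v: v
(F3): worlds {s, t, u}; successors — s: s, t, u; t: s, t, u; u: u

(F3)

The schema corresponds to reflexivity: \forall x Rxx.
(F1): fails — world 0 does not see itself.
(F2): fails — world s does not see itself.
(F3): ✓.
Valid on: (F3).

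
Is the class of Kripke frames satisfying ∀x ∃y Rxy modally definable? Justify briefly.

This is a Sahlqvist condition; the D axiom □p → ◇p defines it.

Yes — defined by □p → ◇p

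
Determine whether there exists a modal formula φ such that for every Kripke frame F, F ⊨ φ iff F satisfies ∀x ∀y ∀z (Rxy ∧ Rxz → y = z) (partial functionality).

Yes — defined by ◇r → □r

This is a Sahlqvist condition; the CD axiom ◇r → □r defines it.
Suppose ◇r→□r is valid. Take Rxy, Rxz and set V(r)={y}. Then ◇r at x, so □r at x, so r at z, i.e. z=y.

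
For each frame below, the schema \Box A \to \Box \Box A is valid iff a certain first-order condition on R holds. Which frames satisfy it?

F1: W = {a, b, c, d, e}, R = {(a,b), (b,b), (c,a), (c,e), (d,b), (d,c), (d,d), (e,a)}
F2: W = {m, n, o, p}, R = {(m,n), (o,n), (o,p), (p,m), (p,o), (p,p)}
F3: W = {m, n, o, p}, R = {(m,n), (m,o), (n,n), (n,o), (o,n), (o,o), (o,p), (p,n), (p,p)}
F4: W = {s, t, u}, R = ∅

F4

Frame correspondent (Sahlqvist): \forall x \forall y \forall z (Rxy \wedge Ryz \to Rxz) — i.e. transitivity.
F1: fails — Rdc and Rce but not Rde.
F2: fails — Rop and Rpm but not Rom.
F3: fails — Rpn and Rno but not Rpo.
F4: holds.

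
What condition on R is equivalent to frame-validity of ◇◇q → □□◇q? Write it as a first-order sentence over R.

∀x ∀y ∀z ((xR²y ∧ xR²z) → ∃w (y = w ∧ zRw))

This is a Sahlqvist (Geach-type) schema ◇^2□^0q → □^2◇^1q.
First-order correspondent: ∀x ∀y ∀z ((xR²y ∧ xR²z) → ∃w (y = w ∧ zRw)).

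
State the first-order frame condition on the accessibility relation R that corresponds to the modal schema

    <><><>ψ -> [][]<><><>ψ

forall x forall y forall z ((x R^3 y & x R^2 z) -> exists w (y = w & z R^3 w))

This is a Sahlqvist (Geach-type) schema ◇^3□^0ψ → □^2◇^3ψ.
Minimal-valuation argument: fix x; take any y with xR^3y and any z with xR^2z. Set V(ψ) to the set of worlds R-reachable from y in exactly 0 steps. Then □^0ψ holds at y, so the antecedent holds at x; validity forces ◇^3ψ at z, giving a w with zR^3w and yR^0w.
First-order correspondent: forall x forall y forall z ((x R^3 y & x R^2 z) -> exists w (y = w & z R^3 w)).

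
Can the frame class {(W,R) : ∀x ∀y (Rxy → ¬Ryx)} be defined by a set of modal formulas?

Not modally definable

Any modally definable frame class is closed under surjective bounded morphisms.
The 4-cycle (worlds s,t,u,v with s→t→u→v→s) is asymmetric. Mapping every world to a single reflexive point • is a surjective bounded morphism, and the reflexive point is not asymmetric (R•• but asymmetry requires ¬R••).
So no modal formula (or set of formulas) defines exactly the asymmetric frames.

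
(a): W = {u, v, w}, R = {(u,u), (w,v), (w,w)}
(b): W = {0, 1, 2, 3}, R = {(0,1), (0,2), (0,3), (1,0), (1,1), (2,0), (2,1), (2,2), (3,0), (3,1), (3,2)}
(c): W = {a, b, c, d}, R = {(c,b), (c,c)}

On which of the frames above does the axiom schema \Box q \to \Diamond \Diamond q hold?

The schema corresponds to a generalized confluence (Geach) condition: \forall x \exists w (xRw \wedge x R^2 w).
(a): fails — at v but no t with vRt and vR²t.
(b): holds.
(c): fails — at a but no w with aRw and aR²w.

(b)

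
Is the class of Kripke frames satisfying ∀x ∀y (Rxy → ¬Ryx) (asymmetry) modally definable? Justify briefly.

Not modally definable

If a class were modally definable it would be closed under surjective bounded morphisms (Goldblatt–Thomason).
The 3-cycle (worlds a,b,c with a→b→c→a) is asymmetric. Mapping every world to a single reflexive point • is a surjective bounded morphism, and the reflexive point is not asymmetric (R•• but asymmetry requires ¬R••).
Hence asymmetry is not modally definable.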